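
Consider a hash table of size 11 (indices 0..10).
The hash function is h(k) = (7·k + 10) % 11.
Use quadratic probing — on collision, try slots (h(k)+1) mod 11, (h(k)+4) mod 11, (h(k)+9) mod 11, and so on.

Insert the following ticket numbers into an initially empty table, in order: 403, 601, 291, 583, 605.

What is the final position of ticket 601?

5

403: h=4 → slot 4
601: h=4, probe 4,5 → slot 5
291: h=1 → slot 1
583: h=10 → slot 10
605: h=10, probe 10,0 → slot 0
Table: [605, 291, —, —, 403, 601, —, —, —, —, 583]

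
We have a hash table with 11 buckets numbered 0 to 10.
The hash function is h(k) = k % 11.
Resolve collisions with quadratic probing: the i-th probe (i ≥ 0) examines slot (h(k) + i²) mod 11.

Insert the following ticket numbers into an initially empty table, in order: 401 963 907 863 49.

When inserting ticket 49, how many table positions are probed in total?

401 hashes to 5; slot 5 is free => place at 5.
963 hashes to 6; slot 6 is free => place at 6.
907 hashes to 5; 5,6 taken => place at 9.
863 hashes to 5; 5,6,9 taken => place at 3.
49 hashes to 5; 5,6,9,3 taken => place at 10.
Table: [∅, ∅, ∅, 863, ∅, 401, 963, ∅, ∅, 907, 49]

5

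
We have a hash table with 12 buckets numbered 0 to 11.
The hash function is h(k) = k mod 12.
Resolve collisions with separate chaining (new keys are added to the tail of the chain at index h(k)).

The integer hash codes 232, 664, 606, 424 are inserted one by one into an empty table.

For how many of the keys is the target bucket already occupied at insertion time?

2

232 -> bucket 4
664 -> bucket 4 (collision)
606 -> bucket 6
424 -> bucket 4 (collision)
Final buckets:
0: —
1: —
2: —
3: —
4: 232 -> 664 -> 424
5: —
6: 606
7: —
8: —
9: —
10: —
11: —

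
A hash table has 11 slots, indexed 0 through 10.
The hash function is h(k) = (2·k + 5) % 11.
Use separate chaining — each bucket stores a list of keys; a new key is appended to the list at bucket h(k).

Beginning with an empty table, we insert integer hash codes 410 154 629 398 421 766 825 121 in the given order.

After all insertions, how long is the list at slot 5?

410 -> bucket 0
154 -> bucket 5
629 -> bucket 9
398 -> bucket 9 (collision)
421 -> bucket 0 (collision)
766 -> bucket 8
825 -> bucket 5 (collision)
121 -> bucket 5 (collision)
Final buckets:
0: 410 -> 421
1: -
2: -
3: -
4: -
5: 154 -> 825 -> 121
6: -
7: -
8: 766
9: 629 -> 398
10: -

3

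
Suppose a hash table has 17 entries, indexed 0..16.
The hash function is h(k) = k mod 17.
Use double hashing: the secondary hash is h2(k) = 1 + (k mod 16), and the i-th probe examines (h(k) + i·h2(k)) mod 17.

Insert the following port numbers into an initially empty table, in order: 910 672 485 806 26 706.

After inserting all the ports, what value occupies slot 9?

910

910: h=9 => slot 9
672: h=9, h2=1, probe 9,10 => slot 10
485: h=9, h2=6, probe 9,15 => slot 15
806: h=7 => slot 7
26: h=9, h2=11, probe 9,3 => slot 3
706: h=9, h2=3, probe 9,12 => slot 12
Table: [∅, ∅, ∅, 26, ∅, ∅, ∅, 806, ∅, 910, 672, ∅, 706, ∅, ∅, 485, ∅]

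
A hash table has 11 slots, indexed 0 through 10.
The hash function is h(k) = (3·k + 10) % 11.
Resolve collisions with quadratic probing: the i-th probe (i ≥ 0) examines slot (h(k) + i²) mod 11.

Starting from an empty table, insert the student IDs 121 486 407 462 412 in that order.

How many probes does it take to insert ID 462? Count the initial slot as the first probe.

3

Insert 121: h=10, slot 10 empty -> index 10.
Insert 486: h=5, slot 5 empty -> index 5.
Insert 407: h=10, slot 10 occupied -> index 0.
Insert 462: h=10, slots 10,0 occupied -> index 3.
Insert 412: h=3, slot 3 occupied -> index 4.
Table: [407, -, -, 462, 412, 486, -, -, -, -, 121]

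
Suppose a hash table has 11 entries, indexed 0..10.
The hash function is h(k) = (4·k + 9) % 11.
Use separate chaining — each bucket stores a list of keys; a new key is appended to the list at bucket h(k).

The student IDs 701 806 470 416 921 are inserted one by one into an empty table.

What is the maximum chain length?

3

Insert 701: h=8, bucket 8 empty → new chain.
Insert 806: h=10, bucket 10 empty → new chain.
Insert 470: h=8, bucket 8 nonempty → append to chain.
Insert 416: h=1, bucket 1 empty → new chain.
Insert 921: h=8, bucket 8 nonempty → append to chain.
Final buckets:
0: _
1: 416
2: _
3: _
4: _
5: _
6: _
7: _
8: 701 -> 470 -> 921
9: _
10: 806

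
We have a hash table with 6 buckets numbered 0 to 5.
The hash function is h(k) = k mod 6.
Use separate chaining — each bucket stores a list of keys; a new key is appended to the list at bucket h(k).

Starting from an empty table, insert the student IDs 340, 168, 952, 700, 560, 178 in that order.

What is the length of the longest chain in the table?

4

Insert 340: h=4, bucket 4 empty → new chain.
Insert 168: h=0, bucket 0 empty → new chain.
Insert 952: h=4, bucket 4 nonempty → append to chain.
Insert 700: h=4, bucket 4 nonempty → append to chain.
Insert 560: h=2, bucket 2 empty → new chain.
Insert 178: h=4, bucket 4 nonempty → append to chain.
Final buckets:
0: 168
1: ∅
2: 560
3: ∅
4: 340 -> 952 -> 700 -> 178
5: ∅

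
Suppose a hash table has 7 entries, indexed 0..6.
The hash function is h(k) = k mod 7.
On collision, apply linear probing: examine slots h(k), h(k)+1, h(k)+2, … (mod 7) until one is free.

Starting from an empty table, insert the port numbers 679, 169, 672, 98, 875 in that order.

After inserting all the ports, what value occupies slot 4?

679 hashes to 0; slot 0 is free => place at 0.
169 hashes to 1; slot 1 is free => place at 1.
672 hashes to 0; 0,1 taken => place at 2.
98 hashes to 0; 0,1,2 taken => place at 3.
875 hashes to 0; 0,1,2,3 taken => place at 4.
Table: [679, 169, 672, 98, 875, ., .]

875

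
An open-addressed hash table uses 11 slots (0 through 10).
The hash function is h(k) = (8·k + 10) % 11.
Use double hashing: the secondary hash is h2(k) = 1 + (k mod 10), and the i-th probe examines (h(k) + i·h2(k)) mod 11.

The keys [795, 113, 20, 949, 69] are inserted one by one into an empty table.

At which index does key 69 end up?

10

795 hashes to 1; slot 1 is free → place at 1.
113 hashes to 1, h2=4; 1 taken → place at 5.
20 hashes to 5, h2=1; 5 taken → place at 6.
949 hashes to 1, h2=10; 1 taken → place at 0.
69 hashes to 1, h2=10; 1,0 taken → place at 10.
Table: [949, 795, ∅, ∅, ∅, 113, 20, ∅, ∅, ∅, 69]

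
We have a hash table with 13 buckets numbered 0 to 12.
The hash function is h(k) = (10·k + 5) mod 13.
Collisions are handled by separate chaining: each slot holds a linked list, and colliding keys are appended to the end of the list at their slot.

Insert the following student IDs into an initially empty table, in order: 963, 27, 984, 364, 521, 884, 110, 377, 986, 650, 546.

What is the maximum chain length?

963 → bucket 2
27 → bucket 2 (collision)
984 → bucket 4
364 → bucket 5
521 → bucket 2 (collision)
884 → bucket 5 (collision)
110 → bucket 0
377 → bucket 5 (collision)
986 → bucket 11
650 → bucket 5 (collision)
546 → bucket 5 (collision)
Final buckets:
0: 110
1: —
2: 963 -> 27 -> 521
3: —
4: 984
5: 364 -> 884 -> 377 -> 650 -> 546
6: —
7: —
8: —
9: —
10: —
11: 986
12: —

5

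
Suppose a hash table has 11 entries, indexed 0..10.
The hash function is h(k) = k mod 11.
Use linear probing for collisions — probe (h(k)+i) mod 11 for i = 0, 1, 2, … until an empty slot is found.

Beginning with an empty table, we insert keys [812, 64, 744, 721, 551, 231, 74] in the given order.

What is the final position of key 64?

812 hashes to 9; slot 9 is free => place at 9.
64 hashes to 9; 9 taken => place at 10.
744 hashes to 7; slot 7 is free => place at 7.
721 hashes to 6; slot 6 is free => place at 6.
551 hashes to 1; slot 1 is free => place at 1.
231 hashes to 0; slot 0 is free => place at 0.
74 hashes to 8; slot 8 is free => place at 8.
Table: [231, 551, -, -, -, -, 721, 744, 74, 812, 64]

10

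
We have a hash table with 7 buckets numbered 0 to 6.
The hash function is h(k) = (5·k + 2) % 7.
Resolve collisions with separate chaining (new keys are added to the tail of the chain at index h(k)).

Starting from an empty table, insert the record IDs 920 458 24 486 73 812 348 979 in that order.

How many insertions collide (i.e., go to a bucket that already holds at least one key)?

920 -> bucket 3
458 -> bucket 3 (collision)
24 -> bucket 3 (collision)
486 -> bucket 3 (collision)
73 -> bucket 3 (collision)
812 -> bucket 2
348 -> bucket 6
979 -> bucket 4
Final buckets:
0: —
1: —
2: 812
3: 920 -> 458 -> 24 -> 486 -> 73
4: 979
5: —
6: 348

4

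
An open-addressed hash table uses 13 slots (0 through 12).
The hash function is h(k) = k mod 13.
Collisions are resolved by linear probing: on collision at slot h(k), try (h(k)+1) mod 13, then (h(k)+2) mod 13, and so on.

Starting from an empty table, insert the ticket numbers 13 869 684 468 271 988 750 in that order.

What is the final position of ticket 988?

2

Insert 13: h=0, slot 0 empty -> index 0.
Insert 869: h=11, slot 11 empty -> index 11.
Insert 684: h=8, slot 8 empty -> index 8.
Insert 468: h=0, slot 0 occupied -> index 1.
Insert 271: h=11, slot 11 occupied -> index 12.
Insert 988: h=0, slots 0,1 occupied -> index 2.
Insert 750: h=9, slot 9 empty -> index 9.
Table: [13, 468, 988, -, -, -, -, -, 684, 750, -, 869, 271]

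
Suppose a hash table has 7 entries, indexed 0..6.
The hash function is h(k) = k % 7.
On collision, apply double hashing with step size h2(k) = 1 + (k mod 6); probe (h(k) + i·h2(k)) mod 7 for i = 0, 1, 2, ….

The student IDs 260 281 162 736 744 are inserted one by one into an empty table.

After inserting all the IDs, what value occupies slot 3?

260 hashes to 1; slot 1 is free → place at 1.
281 hashes to 1, h2=6; 1 taken → place at 0.
162 hashes to 1, h2=1; 1 taken → place at 2.
736 hashes to 1, h2=5; 1 taken → place at 6.
744 hashes to 2, h2=1; 2 taken → place at 3.
Table: [281, 260, 162, 744, ., ., 736]

744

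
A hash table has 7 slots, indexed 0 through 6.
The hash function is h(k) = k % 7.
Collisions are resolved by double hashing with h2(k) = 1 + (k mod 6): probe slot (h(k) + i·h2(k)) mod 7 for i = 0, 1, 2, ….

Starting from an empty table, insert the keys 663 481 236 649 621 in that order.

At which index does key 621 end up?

663 hashes to 5; slot 5 is free → place at 5.
481 hashes to 5, h2=2; 5 taken → place at 0.
236 hashes to 5, h2=3; 5 taken → place at 1.
649 hashes to 5, h2=2; 5,0 taken → place at 2.
621 hashes to 5, h2=4; 5,2 taken → place at 6.
Table: [481, 236, 649, _, _, 663, 621]

6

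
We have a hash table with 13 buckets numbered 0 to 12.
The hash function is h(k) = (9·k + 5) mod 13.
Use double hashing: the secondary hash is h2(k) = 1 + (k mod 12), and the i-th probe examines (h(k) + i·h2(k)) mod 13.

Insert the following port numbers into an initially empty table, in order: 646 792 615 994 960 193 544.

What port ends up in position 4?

646 hashes to 8; slot 8 is free => place at 8.
792 hashes to 9; slot 9 is free => place at 9.
615 hashes to 2; slot 2 is free => place at 2.
994 hashes to 7; slot 7 is free => place at 7.
960 hashes to 0; slot 0 is free => place at 0.
193 hashes to 0, h2=2; 0,2 taken => place at 4.
544 hashes to 0, h2=5; 0 taken => place at 5.
Table: [960, ∅, 615, ∅, 193, 544, ∅, 994, 646, 792, ∅, ∅, ∅]

193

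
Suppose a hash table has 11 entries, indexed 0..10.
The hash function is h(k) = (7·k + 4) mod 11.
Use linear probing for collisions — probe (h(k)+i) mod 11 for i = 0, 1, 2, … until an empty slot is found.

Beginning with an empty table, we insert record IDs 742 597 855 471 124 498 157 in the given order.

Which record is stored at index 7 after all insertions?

498

742: h=6 → slot 6
597: h=3 → slot 3
855: h=5 → slot 5
471: h=1 → slot 1
124: h=3, probe 3,4 → slot 4
498: h=3, probe 3,4,5,6,7 → slot 7
157: h=3, probe 3,4,5,6,7,8 → slot 8
Table: [_, 471, _, 597, 124, 855, 742, 498, 157, _, _]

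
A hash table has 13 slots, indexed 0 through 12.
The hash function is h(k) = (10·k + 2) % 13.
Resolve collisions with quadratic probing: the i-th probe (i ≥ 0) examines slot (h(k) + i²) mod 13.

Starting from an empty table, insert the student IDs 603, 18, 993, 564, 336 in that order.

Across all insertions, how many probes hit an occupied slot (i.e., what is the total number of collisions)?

Insert 603: h=0, slot 0 empty → index 0.
Insert 18: h=0, slot 0 occupied → index 1.
Insert 993: h=0, slots 0,1 occupied → index 4.
Insert 564: h=0, slots 0,1,4 occupied → index 9.
Insert 336: h=8, slot 8 empty → index 8.
Table: [603, 18, ., ., 993, ., ., ., 336, 564, ., ., .]

6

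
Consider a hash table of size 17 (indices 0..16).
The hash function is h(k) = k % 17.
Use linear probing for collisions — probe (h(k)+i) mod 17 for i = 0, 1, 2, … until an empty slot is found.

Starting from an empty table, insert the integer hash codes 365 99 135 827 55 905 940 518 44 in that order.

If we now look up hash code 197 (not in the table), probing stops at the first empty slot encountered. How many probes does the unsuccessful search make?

Insert 365: h=8, slot 8 empty => index 8.
Insert 99: h=14, slot 14 empty => index 14.
Insert 135: h=16, slot 16 empty => index 16.
Insert 827: h=11, slot 11 empty => index 11.
Insert 55: h=4, slot 4 empty => index 4.
Insert 905: h=4, slot 4 occupied => index 5.
Insert 940: h=5, slot 5 occupied => index 6.
Insert 518: h=8, slot 8 occupied => index 9.
Insert 44: h=10, slot 10 empty => index 10.
Table: [∅, ∅, ∅, ∅, 55, 905, 940, ∅, 365, 518, 44, 827, ∅, ∅, 99, ∅, 135]
Lookup 197: h=10, probe 10,11,12 → slot 12 empty, not found.

3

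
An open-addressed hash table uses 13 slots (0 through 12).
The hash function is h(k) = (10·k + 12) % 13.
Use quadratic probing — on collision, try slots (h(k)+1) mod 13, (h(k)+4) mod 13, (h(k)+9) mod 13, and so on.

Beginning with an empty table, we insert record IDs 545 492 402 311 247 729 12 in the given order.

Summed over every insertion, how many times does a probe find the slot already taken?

545: h=2 => slot 2
492: h=5 => slot 5
402: h=2, probe 2,3 => slot 3
311: h=2, probe 2,3,6 => slot 6
247: h=12 => slot 12
729: h=9 => slot 9
12: h=2, probe 2,3,6,11 => slot 11
Table: [—, —, 545, 402, —, 492, 311, —, —, 729, —, 12, 247]

6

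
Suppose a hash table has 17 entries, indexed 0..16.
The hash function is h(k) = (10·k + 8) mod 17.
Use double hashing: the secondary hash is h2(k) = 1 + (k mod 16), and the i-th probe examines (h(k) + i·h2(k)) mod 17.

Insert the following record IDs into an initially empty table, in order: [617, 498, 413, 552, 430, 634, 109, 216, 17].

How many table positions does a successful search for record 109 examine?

5

617: h=7 -> slot 7
498: h=7, h2=3, probe 7,10 -> slot 10
413: h=7, h2=14, probe 7,4 -> slot 4
552: h=3 -> slot 3
430: h=7, h2=15, probe 7,5 -> slot 5
634: h=7, h2=11, probe 7,1 -> slot 1
109: h=10, h2=14, probe 10,7,4,1,15 -> slot 15
216: h=9 -> slot 9
17: h=8 -> slot 8
Table: [∅, 634, ∅, 552, 413, 430, ∅, 617, 17, 216, 498, ∅, ∅, ∅, ∅, 109, ∅]
Lookup 109: h=10, h2=14, probe 10,7,4,1,15 → found at 15.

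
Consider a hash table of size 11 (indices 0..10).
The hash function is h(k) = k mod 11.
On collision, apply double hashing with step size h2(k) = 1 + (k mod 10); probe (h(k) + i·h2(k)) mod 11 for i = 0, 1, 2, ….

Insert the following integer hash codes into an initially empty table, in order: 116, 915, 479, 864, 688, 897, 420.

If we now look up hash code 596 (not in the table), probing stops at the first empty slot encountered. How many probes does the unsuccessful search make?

116 hashes to 6; slot 6 is free => place at 6.
915 hashes to 2; slot 2 is free => place at 2.
479 hashes to 6, h2=10; 6 taken => place at 5.
864 hashes to 6, h2=5; 6 taken => place at 0.
688 hashes to 6, h2=9; 6 taken => place at 4.
897 hashes to 6, h2=8; 6 taken => place at 3.
420 hashes to 2, h2=1; 2,3,4,5,6 taken => place at 7.
Table: [864, _, 915, 897, 688, 479, 116, 420, _, _, _]
Lookup 596: h=2, h2=7, probe 2,9 → slot 9 empty, not found.

2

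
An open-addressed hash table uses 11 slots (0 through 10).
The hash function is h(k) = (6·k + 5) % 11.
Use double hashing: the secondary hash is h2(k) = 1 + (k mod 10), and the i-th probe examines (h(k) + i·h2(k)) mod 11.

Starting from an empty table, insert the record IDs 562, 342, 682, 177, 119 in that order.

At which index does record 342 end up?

3

Insert 562: h=0, slot 0 empty -> index 0.
Insert 342: h=0, h2=3, slot 0 occupied -> index 3.
Insert 682: h=5, slot 5 empty -> index 5.
Insert 177: h=0, h2=8, slot 0 occupied -> index 8.
Insert 119: h=4, slot 4 empty -> index 4.
Table: [562, ∅, ∅, 342, 119, 682, ∅, ∅, 177, ∅, ∅]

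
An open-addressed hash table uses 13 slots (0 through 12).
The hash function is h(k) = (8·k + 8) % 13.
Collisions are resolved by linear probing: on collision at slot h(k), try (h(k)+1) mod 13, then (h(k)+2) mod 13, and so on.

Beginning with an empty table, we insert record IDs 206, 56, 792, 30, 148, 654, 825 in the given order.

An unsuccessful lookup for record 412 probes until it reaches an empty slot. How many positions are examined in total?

5

206 hashes to 5; slot 5 is free => place at 5.
56 hashes to 1; slot 1 is free => place at 1.
792 hashes to 0; slot 0 is free => place at 0.
30 hashes to 1; 1 taken => place at 2.
148 hashes to 9; slot 9 is free => place at 9.
654 hashes to 1; 1,2 taken => place at 3.
825 hashes to 4; slot 4 is free => place at 4.
Table: [792, 56, 30, 654, 825, 206, ∅, ∅, ∅, 148, ∅, ∅, ∅]
Lookup 412: h=2, probe 2,3,4,5,6 → slot 6 empty, not found.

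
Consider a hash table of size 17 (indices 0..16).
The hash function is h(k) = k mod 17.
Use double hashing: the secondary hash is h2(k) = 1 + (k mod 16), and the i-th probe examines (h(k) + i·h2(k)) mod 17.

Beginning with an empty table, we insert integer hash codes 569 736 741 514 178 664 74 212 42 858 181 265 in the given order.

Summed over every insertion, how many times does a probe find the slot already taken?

8

569 hashes to 8; slot 8 is free → place at 8.
736 hashes to 5; slot 5 is free → place at 5.
741 hashes to 10; slot 10 is free → place at 10.
514 hashes to 4; slot 4 is free → place at 4.
178 hashes to 8, h2=3; 8 taken → place at 11.
664 hashes to 1; slot 1 is free → place at 1.
74 hashes to 6; slot 6 is free → place at 6.
212 hashes to 8, h2=5; 8 taken → place at 13.
42 hashes to 8, h2=11; 8 taken → place at 2.
858 hashes to 8, h2=11; 8,2,13 taken → place at 7.
181 hashes to 11, h2=6; 11 taken → place at 0.
265 hashes to 10, h2=10; 10 taken → place at 3.
Table: [181, 664, 42, 265, 514, 736, 74, 858, 569, ., 741, 178, ., 212, ., ., .]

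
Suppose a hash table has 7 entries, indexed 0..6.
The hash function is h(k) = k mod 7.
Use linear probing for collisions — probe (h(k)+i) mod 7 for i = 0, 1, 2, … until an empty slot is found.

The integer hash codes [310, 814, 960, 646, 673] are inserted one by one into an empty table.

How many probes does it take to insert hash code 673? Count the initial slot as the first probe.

5

Insert 310: h=2, slot 2 empty → index 2.
Insert 814: h=2, slot 2 occupied → index 3.
Insert 960: h=1, slot 1 empty → index 1.
Insert 646: h=2, slots 2,3 occupied → index 4.
Insert 673: h=1, slots 1,2,3,4 occupied → index 5.
Table: [—, 960, 310, 814, 646, 673, —]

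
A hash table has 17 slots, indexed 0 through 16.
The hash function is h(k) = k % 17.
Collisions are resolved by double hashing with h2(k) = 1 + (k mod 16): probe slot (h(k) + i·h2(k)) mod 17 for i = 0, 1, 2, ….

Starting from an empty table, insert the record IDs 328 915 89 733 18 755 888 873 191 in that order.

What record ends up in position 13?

Insert 328: h=5, slot 5 empty → index 5.
Insert 915: h=14, slot 14 empty → index 14.
Insert 89: h=4, slot 4 empty → index 4.
Insert 733: h=2, slot 2 empty → index 2.
Insert 18: h=1, slot 1 empty → index 1.
Insert 755: h=7, slot 7 empty → index 7.
Insert 888: h=4, h2=9, slot 4 occupied → index 13.
Insert 873: h=6, slot 6 empty → index 6.
Insert 191: h=4, h2=16, slot 4 occupied → index 3.
Table: [., 18, 733, 191, 89, 328, 873, 755, ., ., ., ., ., 888, 915, ., .]

888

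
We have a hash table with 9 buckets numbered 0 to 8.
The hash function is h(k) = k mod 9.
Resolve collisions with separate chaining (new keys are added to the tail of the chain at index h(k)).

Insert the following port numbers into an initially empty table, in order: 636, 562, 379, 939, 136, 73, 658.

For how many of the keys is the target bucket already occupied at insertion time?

Insert 636: h=6, bucket 6 empty → new chain.
Insert 562: h=4, bucket 4 empty → new chain.
Insert 379: h=1, bucket 1 empty → new chain.
Insert 939: h=3, bucket 3 empty → new chain.
Insert 136: h=1, bucket 1 nonempty → append to chain.
Insert 73: h=1, bucket 1 nonempty → append to chain.
Insert 658: h=1, bucket 1 nonempty → append to chain.
Final buckets:
0: —
1: 379 -> 136 -> 73 -> 658
2: —
3: 939
4: 562
5: —
6: 636
7: —
8: —

3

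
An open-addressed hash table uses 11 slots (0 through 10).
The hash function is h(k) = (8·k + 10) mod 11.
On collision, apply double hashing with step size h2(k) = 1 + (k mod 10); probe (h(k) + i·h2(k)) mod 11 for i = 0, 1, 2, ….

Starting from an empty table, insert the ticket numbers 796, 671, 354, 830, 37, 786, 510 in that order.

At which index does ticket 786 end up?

2

Insert 796: h=9, slot 9 empty -> index 9.
Insert 671: h=10, slot 10 empty -> index 10.
Insert 354: h=4, slot 4 empty -> index 4.
Insert 830: h=6, slot 6 empty -> index 6.
Insert 37: h=9, h2=8, slots 9,6 occupied -> index 3.
Insert 786: h=6, h2=7, slot 6 occupied -> index 2.
Insert 510: h=9, h2=1, slots 9,10 occupied -> index 0.
Table: [510, —, 786, 37, 354, —, 830, —, —, 796, 671]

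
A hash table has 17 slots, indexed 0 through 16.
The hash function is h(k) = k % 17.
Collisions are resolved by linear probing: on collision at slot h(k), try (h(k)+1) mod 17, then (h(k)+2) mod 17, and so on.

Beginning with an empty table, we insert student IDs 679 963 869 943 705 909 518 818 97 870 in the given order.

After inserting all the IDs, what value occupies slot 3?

818

Insert 679: h=16, slot 16 empty => index 16.
Insert 963: h=11, slot 11 empty => index 11.
Insert 869: h=2, slot 2 empty => index 2.
Insert 943: h=8, slot 8 empty => index 8.
Insert 705: h=8, slot 8 occupied => index 9.
Insert 909: h=8, slots 8,9 occupied => index 10.
Insert 518: h=8, slots 8,9,10,11 occupied => index 12.
Insert 818: h=2, slot 2 occupied => index 3.
Insert 97: h=12, slot 12 occupied => index 13.
Insert 870: h=3, slot 3 occupied => index 4.
Table: [—, —, 869, 818, 870, —, —, —, 943, 705, 909, 963, 518, 97, —, —, 679]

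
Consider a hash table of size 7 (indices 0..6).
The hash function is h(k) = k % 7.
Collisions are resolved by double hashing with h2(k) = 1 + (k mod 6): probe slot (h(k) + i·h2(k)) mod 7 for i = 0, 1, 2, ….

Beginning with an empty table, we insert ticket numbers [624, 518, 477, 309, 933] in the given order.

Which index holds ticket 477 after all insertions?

5

Insert 624: h=1, slot 1 empty -> index 1.
Insert 518: h=0, slot 0 empty -> index 0.
Insert 477: h=1, h2=4, slot 1 occupied -> index 5.
Insert 309: h=1, h2=4, slots 1,5 occupied -> index 2.
Insert 933: h=2, h2=4, slot 2 occupied -> index 6.
Table: [518, 624, 309, ∅, ∅, 477, 933]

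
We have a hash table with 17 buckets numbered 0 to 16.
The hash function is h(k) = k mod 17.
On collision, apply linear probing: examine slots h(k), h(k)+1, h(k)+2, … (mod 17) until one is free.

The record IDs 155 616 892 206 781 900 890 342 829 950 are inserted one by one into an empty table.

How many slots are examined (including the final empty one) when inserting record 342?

4

Insert 155: h=2, slot 2 empty -> index 2.
Insert 616: h=4, slot 4 empty -> index 4.
Insert 892: h=8, slot 8 empty -> index 8.
Insert 206: h=2, slot 2 occupied -> index 3.
Insert 781: h=16, slot 16 empty -> index 16.
Insert 900: h=16, slot 16 occupied -> index 0.
Insert 890: h=6, slot 6 empty -> index 6.
Insert 342: h=2, slots 2,3,4 occupied -> index 5.
Insert 829: h=13, slot 13 empty -> index 13.
Insert 950: h=15, slot 15 empty -> index 15.
Table: [900, —, 155, 206, 616, 342, 890, —, 892, —, —, —, —, 829, —, 950, 781]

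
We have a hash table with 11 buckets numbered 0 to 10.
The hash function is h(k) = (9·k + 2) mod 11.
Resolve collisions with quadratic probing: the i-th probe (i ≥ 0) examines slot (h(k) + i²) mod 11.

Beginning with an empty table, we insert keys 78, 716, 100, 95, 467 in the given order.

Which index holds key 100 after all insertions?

Insert 78: h=0, slot 0 empty -> index 0.
Insert 716: h=0, slot 0 occupied -> index 1.
Insert 100: h=0, slots 0,1 occupied -> index 4.
Insert 95: h=10, slot 10 empty -> index 10.
Insert 467: h=3, slot 3 empty -> index 3.
Table: [78, 716, —, 467, 100, —, —, —, —, —, 95]

4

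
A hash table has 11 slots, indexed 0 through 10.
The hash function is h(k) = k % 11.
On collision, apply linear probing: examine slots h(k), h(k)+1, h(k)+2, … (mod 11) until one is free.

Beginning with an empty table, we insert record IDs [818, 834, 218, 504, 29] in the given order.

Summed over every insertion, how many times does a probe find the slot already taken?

3

Insert 818: h=4, slot 4 empty → index 4.
Insert 834: h=9, slot 9 empty → index 9.
Insert 218: h=9, slot 9 occupied → index 10.
Insert 504: h=9, slots 9,10 occupied → index 0.
Insert 29: h=7, slot 7 empty → index 7.
Table: [504, _, _, _, 818, _, _, 29, _, 834, 218]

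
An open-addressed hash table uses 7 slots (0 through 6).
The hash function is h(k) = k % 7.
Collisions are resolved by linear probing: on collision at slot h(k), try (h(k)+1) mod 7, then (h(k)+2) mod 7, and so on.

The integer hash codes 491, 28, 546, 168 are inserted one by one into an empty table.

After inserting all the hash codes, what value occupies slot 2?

546

491: h=1 => slot 1
28: h=0 => slot 0
546: h=0, probe 0,1,2 => slot 2
168: h=0, probe 0,1,2,3 => slot 3
Table: [28, 491, 546, 168, ., ., .]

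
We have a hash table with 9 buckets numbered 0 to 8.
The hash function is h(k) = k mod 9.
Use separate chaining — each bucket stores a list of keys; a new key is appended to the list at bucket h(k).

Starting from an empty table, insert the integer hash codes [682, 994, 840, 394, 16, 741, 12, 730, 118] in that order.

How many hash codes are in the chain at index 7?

3

682 → bucket 7
994 → bucket 4
840 → bucket 3
394 → bucket 7 (collision)
16 → bucket 7 (collision)
741 → bucket 3 (collision)
12 → bucket 3 (collision)
730 → bucket 1
118 → bucket 1 (collision)
Final buckets:
0: _
1: 730 -> 118
2: _
3: 840 -> 741 -> 12
4: 994
5: _
6: _
7: 682 -> 394 -> 16
8: _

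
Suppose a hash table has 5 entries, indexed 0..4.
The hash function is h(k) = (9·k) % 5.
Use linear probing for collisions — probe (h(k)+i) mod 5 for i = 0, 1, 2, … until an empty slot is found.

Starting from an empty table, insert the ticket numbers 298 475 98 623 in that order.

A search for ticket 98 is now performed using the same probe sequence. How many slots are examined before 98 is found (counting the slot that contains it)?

Insert 298: h=2, slot 2 empty → index 2.
Insert 475: h=0, slot 0 empty → index 0.
Insert 98: h=2, slot 2 occupied → index 3.
Insert 623: h=2, slots 2,3 occupied → index 4.
Table: [475, -, 298, 98, 623]
Lookup 98: h=2, probe 2,3 → found at 3.

2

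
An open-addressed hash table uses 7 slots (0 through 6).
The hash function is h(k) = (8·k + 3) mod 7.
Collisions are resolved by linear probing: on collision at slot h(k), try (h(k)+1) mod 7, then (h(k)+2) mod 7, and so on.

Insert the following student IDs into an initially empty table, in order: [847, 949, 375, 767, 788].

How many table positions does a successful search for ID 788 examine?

5

847 hashes to 3; slot 3 is free → place at 3.
949 hashes to 0; slot 0 is free → place at 0.
375 hashes to 0; 0 taken → place at 1.
767 hashes to 0; 0,1 taken → place at 2.
788 hashes to 0; 0,1,2,3 taken → place at 4.
Table: [949, 375, 767, 847, 788, _, _]
Lookup 788: h=0, probe 0,1,2,3,4 → found at 4.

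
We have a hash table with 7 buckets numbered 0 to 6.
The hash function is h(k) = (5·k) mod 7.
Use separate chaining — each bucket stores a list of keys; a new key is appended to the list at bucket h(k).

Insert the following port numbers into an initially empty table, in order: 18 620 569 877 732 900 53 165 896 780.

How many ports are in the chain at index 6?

18 -> bucket 6
620 -> bucket 6 (collision)
569 -> bucket 3
877 -> bucket 3 (collision)
732 -> bucket 6 (collision)
900 -> bucket 6 (collision)
53 -> bucket 6 (collision)
165 -> bucket 6 (collision)
896 -> bucket 0
780 -> bucket 1
Final buckets:
0: 896
1: 780
2: _
3: 569 -> 877
4: _
5: _
6: 18 -> 620 -> 732 -> 900 -> 53 -> 165

6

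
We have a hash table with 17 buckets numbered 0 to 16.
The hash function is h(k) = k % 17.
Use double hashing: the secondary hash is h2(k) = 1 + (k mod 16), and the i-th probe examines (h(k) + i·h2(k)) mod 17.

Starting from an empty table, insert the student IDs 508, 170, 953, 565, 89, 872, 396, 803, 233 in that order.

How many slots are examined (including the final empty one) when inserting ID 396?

Insert 508: h=15, slot 15 empty -> index 15.
Insert 170: h=0, slot 0 empty -> index 0.
Insert 953: h=1, slot 1 empty -> index 1.
Insert 565: h=4, slot 4 empty -> index 4.
Insert 89: h=4, h2=10, slot 4 occupied -> index 14.
Insert 872: h=5, slot 5 empty -> index 5.
Insert 396: h=5, h2=13, slots 5,1,14 occupied -> index 10.
Insert 803: h=4, h2=4, slot 4 occupied -> index 8.
Insert 233: h=12, slot 12 empty -> index 12.
Table: [170, 953, —, —, 565, 872, —, —, 803, —, 396, —, 233, —, 89, 508, —]

4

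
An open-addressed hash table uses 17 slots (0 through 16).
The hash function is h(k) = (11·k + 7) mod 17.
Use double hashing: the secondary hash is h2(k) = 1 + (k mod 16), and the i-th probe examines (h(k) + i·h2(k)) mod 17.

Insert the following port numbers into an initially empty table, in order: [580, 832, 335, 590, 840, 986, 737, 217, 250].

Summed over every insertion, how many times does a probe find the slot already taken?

580: h=12 -> slot 12
832: h=13 -> slot 13
335: h=3 -> slot 3
590: h=3, h2=15, probe 3,1 -> slot 1
840: h=16 -> slot 16
986: h=7 -> slot 7
737: h=5 -> slot 5
217: h=14 -> slot 14
250: h=3, h2=11, probe 3,14,8 -> slot 8
Table: [-, 590, -, 335, -, 737, -, 986, 250, -, -, -, 580, 832, 217, -, 840]

3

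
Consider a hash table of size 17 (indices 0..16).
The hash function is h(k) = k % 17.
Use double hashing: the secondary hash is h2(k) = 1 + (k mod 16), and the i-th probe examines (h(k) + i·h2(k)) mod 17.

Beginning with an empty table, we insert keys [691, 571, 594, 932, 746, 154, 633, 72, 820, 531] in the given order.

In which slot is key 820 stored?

9

691: h=11 -> slot 11
571: h=10 -> slot 10
594: h=16 -> slot 16
932: h=14 -> slot 14
746: h=15 -> slot 15
154: h=1 -> slot 1
633: h=4 -> slot 4
72: h=4, h2=9, probe 4,13 -> slot 13
820: h=4, h2=5, probe 4,9 -> slot 9
531: h=4, h2=4, probe 4,8 -> slot 8
Table: [∅, 154, ∅, ∅, 633, ∅, ∅, ∅, 531, 820, 571, 691, ∅, 72, 932, 746, 594]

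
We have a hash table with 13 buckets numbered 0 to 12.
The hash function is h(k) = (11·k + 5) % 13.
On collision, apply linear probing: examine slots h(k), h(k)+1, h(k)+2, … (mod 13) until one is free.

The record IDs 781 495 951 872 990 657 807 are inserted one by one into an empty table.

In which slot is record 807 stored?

781: h=3 => slot 3
495: h=3, probe 3,4 => slot 4
951: h=1 => slot 1
872: h=3, probe 3,4,5 => slot 5
990: h=1, probe 1,2 => slot 2
657: h=4, probe 4,5,6 => slot 6
807: h=3, probe 3,4,5,6,7 => slot 7
Table: [., 951, 990, 781, 495, 872, 657, 807, ., ., ., ., .]

7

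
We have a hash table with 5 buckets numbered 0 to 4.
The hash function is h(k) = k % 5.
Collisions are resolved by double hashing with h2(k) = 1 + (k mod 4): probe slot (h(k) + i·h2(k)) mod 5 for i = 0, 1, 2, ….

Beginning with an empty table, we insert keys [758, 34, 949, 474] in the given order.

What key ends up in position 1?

949

758 hashes to 3; slot 3 is free => place at 3.
34 hashes to 4; slot 4 is free => place at 4.
949 hashes to 4, h2=2; 4 taken => place at 1.
474 hashes to 4, h2=3; 4 taken => place at 2.
Table: [., 949, 474, 758, 34]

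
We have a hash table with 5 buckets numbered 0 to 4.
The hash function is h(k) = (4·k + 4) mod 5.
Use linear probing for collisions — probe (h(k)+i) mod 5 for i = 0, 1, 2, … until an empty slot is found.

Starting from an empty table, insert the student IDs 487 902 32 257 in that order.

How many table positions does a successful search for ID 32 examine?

487: h=2 → slot 2
902: h=2, probe 2,3 → slot 3
32: h=2, probe 2,3,4 → slot 4
257: h=2, probe 2,3,4,0 → slot 0
Table: [257, ∅, 487, 902, 32]
Lookup 32: h=2, probe 2,3,4 → found at 4.

3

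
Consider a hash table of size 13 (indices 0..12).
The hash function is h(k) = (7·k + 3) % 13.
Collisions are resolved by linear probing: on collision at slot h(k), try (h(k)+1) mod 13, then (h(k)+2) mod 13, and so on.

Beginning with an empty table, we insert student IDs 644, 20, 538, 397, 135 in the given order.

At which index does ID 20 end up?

Insert 644: h=0, slot 0 empty -> index 0.
Insert 20: h=0, slot 0 occupied -> index 1.
Insert 538: h=12, slot 12 empty -> index 12.
Insert 397: h=0, slots 0,1 occupied -> index 2.
Insert 135: h=12, slots 12,0,1,2 occupied -> index 3.
Table: [644, 20, 397, 135, -, -, -, -, -, -, -, -, 538]

1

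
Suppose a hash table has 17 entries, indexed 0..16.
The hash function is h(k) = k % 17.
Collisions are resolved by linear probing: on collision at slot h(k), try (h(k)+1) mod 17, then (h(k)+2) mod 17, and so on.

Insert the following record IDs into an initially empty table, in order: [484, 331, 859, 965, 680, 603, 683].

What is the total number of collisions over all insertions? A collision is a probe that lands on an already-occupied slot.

5

Insert 484: h=8, slot 8 empty → index 8.
Insert 331: h=8, slot 8 occupied → index 9.
Insert 859: h=9, slot 9 occupied → index 10.
Insert 965: h=13, slot 13 empty → index 13.
Insert 680: h=0, slot 0 empty → index 0.
Insert 603: h=8, slots 8,9,10 occupied → index 11.
Insert 683: h=3, slot 3 empty → index 3.
Table: [680, —, —, 683, —, —, —, —, 484, 331, 859, 603, —, 965, —, —, —]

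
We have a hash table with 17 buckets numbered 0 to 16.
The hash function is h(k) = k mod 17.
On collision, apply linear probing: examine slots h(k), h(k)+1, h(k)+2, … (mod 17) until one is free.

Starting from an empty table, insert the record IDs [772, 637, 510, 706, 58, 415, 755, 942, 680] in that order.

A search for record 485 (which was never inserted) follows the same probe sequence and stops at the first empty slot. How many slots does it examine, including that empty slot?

6

772 hashes to 7; slot 7 is free -> place at 7.
637 hashes to 8; slot 8 is free -> place at 8.
510 hashes to 0; slot 0 is free -> place at 0.
706 hashes to 9; slot 9 is free -> place at 9.
58 hashes to 7; 7,8,9 taken -> place at 10.
415 hashes to 7; 7,8,9,10 taken -> place at 11.
755 hashes to 7; 7,8,9,10,11 taken -> place at 12.
942 hashes to 7; 7,8,9,10,11,12 taken -> place at 13.
680 hashes to 0; 0 taken -> place at 1.
Table: [510, 680, _, _, _, _, _, 772, 637, 706, 58, 415, 755, 942, _, _, _]
Lookup 485: h=9, probe 9,10,11,12,13,14 → slot 14 empty, not found.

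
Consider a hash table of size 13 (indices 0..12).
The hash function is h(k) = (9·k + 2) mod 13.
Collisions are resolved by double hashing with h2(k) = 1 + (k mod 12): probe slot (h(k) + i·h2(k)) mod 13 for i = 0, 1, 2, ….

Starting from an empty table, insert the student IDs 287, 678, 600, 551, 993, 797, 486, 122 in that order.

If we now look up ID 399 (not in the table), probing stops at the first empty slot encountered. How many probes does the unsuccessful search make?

287: h=11 → slot 11
678: h=7 → slot 7
600: h=7, h2=1, probe 7,8 → slot 8
551: h=8, h2=12, probe 8,7,6 → slot 6
993: h=8, h2=10, probe 8,5 → slot 5
797: h=12 → slot 12
486: h=8, h2=7, probe 8,2 → slot 2
122: h=8, h2=3, probe 8,11,1 → slot 1
Table: [., 122, 486, ., ., 993, 551, 678, 600, ., ., 287, 797]
Lookup 399: h=5, h2=4, probe 5,9 → slot 9 empty, not found.

2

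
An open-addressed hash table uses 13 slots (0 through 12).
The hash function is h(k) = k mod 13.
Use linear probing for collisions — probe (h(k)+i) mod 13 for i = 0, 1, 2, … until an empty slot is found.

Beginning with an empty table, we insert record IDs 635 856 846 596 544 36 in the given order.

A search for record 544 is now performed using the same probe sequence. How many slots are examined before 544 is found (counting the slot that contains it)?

5

Insert 635: h=11, slot 11 empty -> index 11.
Insert 856: h=11, slot 11 occupied -> index 12.
Insert 846: h=1, slot 1 empty -> index 1.
Insert 596: h=11, slots 11,12 occupied -> index 0.
Insert 544: h=11, slots 11,12,0,1 occupied -> index 2.
Insert 36: h=10, slot 10 empty -> index 10.
Table: [596, 846, 544, —, —, —, —, —, —, —, 36, 635, 856]
Lookup 544: h=11, probe 11,12,0,1,2 → found at 2.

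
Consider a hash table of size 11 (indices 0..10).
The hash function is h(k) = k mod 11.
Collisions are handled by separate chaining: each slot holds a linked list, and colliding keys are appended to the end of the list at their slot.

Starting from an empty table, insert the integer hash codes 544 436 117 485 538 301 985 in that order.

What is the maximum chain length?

Insert 544: h=5, bucket 5 empty -> new chain.
Insert 436: h=7, bucket 7 empty -> new chain.
Insert 117: h=7, bucket 7 nonempty -> append to chain.
Insert 485: h=1, bucket 1 empty -> new chain.
Insert 538: h=10, bucket 10 empty -> new chain.
Insert 301: h=4, bucket 4 empty -> new chain.
Insert 985: h=6, bucket 6 empty -> new chain.
Final buckets:
0: ∅
1: 485
2: ∅
3: ∅
4: 301
5: 544
6: 985
7: 436 -> 117
8: ∅
9: ∅
10: 538

2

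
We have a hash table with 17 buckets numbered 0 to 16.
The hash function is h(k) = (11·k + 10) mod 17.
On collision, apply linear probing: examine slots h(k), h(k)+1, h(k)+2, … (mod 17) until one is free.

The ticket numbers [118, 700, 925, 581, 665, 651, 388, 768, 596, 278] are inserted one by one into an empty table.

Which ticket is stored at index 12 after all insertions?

768

118 hashes to 16; slot 16 is free -> place at 16.
700 hashes to 9; slot 9 is free -> place at 9.
925 hashes to 2; slot 2 is free -> place at 2.
581 hashes to 9; 9 taken -> place at 10.
665 hashes to 15; slot 15 is free -> place at 15.
651 hashes to 14; slot 14 is free -> place at 14.
388 hashes to 11; slot 11 is free -> place at 11.
768 hashes to 9; 9,10,11 taken -> place at 12.
596 hashes to 4; slot 4 is free -> place at 4.
278 hashes to 8; slot 8 is free -> place at 8.
Table: [_, _, 925, _, 596, _, _, _, 278, 700, 581, 388, 768, _, 651, 665, 118]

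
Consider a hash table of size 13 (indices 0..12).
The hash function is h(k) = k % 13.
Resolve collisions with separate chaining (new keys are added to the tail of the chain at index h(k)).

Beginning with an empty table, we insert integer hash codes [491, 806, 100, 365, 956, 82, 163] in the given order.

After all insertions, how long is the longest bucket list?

Insert 491: h=10, bucket 10 empty -> new chain.
Insert 806: h=0, bucket 0 empty -> new chain.
Insert 100: h=9, bucket 9 empty -> new chain.
Insert 365: h=1, bucket 1 empty -> new chain.
Insert 956: h=7, bucket 7 empty -> new chain.
Insert 82: h=4, bucket 4 empty -> new chain.
Insert 163: h=7, bucket 7 nonempty -> append to chain.
Final buckets:
0: 806
1: 365
2: -
3: -
4: 82
5: -
6: -
7: 956 -> 163
8: -
9: 100
10: 491
11: -
12: -

2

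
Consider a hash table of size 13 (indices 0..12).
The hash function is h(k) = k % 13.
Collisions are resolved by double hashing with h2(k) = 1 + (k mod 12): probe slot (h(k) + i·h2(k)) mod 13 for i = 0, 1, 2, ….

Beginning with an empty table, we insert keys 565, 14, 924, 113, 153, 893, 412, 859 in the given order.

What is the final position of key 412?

565 hashes to 6; slot 6 is free → place at 6.
14 hashes to 1; slot 1 is free → place at 1.
924 hashes to 1, h2=1; 1 taken → place at 2.
113 hashes to 9; slot 9 is free → place at 9.
153 hashes to 10; slot 10 is free → place at 10.
893 hashes to 9, h2=6; 9,2 taken → place at 8.
412 hashes to 9, h2=5; 9,1,6 taken → place at 11.
859 hashes to 1, h2=8; 1,9 taken → place at 4.
Table: [—, 14, 924, —, 859, —, 565, —, 893, 113, 153, 412, —]

11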